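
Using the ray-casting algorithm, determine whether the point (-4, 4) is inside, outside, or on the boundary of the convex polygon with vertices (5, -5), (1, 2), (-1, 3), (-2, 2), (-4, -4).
The point (-4, 4) lies strictly outside the polygon

Cast a horizontal ray to the right from the query point and count how many polygon edges it crosses (each edge strictly once or zero times, handled with the usual half-open convention). 
Parity of crossings → even ⇒ outside.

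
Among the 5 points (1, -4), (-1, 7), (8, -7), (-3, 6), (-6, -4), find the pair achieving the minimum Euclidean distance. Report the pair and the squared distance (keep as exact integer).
Pair = ((-1, 7), (-3, 6)); squared distance = 5

Compute all C(5, 2) = 10 pairwise squared distances (x_i − x_j)² + (y_i − y_j)². The minimum is 5, attained by the pair ((-1, 7), (-3, 6)).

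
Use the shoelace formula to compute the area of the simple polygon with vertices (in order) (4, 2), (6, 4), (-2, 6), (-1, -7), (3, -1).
Area = 50

Shoelace formula: Area = (1/2) |Σ_i (x_i · y_{i+1} − x_{i+1} · y_i)| (indices mod n). Compute each cross term:
  (4)(4) − (6)(2) = 4
  (6)(6) − (-2)(4) = 44
  (-2)(-7) − (-1)(6) = 20
  (-1)(-1) − (3)(-7) = 22
  (3)(2) − (4)(-1) = 10
Sum = 100, so (signed) Area = 100/2 = 50, |Area| = 50.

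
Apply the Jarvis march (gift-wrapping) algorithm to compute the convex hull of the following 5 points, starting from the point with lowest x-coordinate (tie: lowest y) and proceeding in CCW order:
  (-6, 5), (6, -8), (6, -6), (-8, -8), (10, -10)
Hull (CCW) = [(-8, -8), (10, -10), (6, -6), (-6, 5)]

Jarvis march: at each step, from the current hull vertex p, select the next vertex q as the point such that every other point lies strictly to the left of (or on) the directed line p → q. (Equivalently: for every other point r, the cross product (q − p) × (r − p) ≥ 0.)
Starting point (lowest x, tie lowest y): (-8, -8). Wrap until returning to start. Resulting hull: (-8, -8), (10, -10), (6, -6), (-6, 5).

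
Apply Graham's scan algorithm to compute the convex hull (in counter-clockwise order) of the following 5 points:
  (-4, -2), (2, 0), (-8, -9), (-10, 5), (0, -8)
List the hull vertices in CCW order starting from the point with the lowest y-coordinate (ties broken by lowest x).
Hull (CCW) = [(-8, -9), (0, -8), (2, 0), (-10, 5)]

Graham scan procedure:
  1. Find the pivot p₀ = point with lowest y (tie → lowest x): (-8, -9).
  2. Sort the remaining points by polar angle around p₀.
  3. Walk through sorted points, maintaining a stack; pop the top while the last three entries make a non-left turn (cross product ≤ 0).
  4. Final stack is the convex hull in CCW order: (-8, -9), (0, -8), (2, 0), (-10, 5).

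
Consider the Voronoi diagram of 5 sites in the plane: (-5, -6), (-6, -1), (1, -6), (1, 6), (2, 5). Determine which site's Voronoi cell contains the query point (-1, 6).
Nearest site = (1, 6)

The Voronoi cell of site s contains exactly those query points closer to s than to any other site. Compute squared distances from q = (-1, 6) to each site:
  (1 − -1)² + (6 − 6)² = 4
  (2 − -1)² + (5 − 6)² = 10
  (-6 − -1)² + (-1 − 6)² = 74
  (1 − -1)² + (-6 − 6)² = 148
  (-5 − -1)² + (-6 − 6)² = 160
Minimum is attained by (1, 6), so q lies in its Voronoi cell.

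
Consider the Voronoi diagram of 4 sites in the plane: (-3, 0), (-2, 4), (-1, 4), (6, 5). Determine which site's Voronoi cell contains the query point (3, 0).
Nearest site = (-1, 4)

The Voronoi cell of site s contains exactly those query points closer to s than to any other site. Compute squared distances from q = (3, 0) to each site:
  (-1 − 3)² + (4 − 0)² = 32
  (6 − 3)² + (5 − 0)² = 34
  (-3 − 3)² + (0 − 0)² = 36
  (-2 − 3)² + (4 − 0)² = 41
Minimum is attained by (-1, 4), so q lies in its Voronoi cell.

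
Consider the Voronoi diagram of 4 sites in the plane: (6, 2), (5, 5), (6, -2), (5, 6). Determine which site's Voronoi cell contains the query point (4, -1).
Nearest site = (6, -2)

The Voronoi cell of site s contains exactly those query points closer to s than to any other site. Compute squared distances from q = (4, -1) to each site:
  (6 − 4)² + (-2 − -1)² = 5
  (6 − 4)² + (2 − -1)² = 13
  (5 − 4)² + (5 − -1)² = 37
  (5 − 4)² + (6 − -1)² = 50
Minimum is attained by (6, -2), so q lies in its Voronoi cell.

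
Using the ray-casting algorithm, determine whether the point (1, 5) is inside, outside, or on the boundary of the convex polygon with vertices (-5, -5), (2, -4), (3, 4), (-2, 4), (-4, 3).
The point (1, 5) lies strictly outside the polygon

Cast a horizontal ray to the right from the query point and count how many polygon edges it crosses (each edge strictly once or zero times, handled with the usual half-open convention). 
Parity of crossings → even ⇒ outside.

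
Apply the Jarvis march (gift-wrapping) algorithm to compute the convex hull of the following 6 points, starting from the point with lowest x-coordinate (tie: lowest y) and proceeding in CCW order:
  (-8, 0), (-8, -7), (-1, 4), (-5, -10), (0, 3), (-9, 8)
Hull (CCW) = [(-9, 8), (-8, -7), (-5, -10), (0, 3), (-1, 4)]

Jarvis march: at each step, from the current hull vertex p, select the next vertex q as the point such that every other point lies strictly to the left of (or on) the directed line p → q. (Equivalently: for every other point r, the cross product (q − p) × (r − p) ≥ 0.)
Starting point (lowest x, tie lowest y): (-9, 8). Wrap until returning to start. Resulting hull: (-9, 8), (-8, -7), (-5, -10), (0, 3), (-1, 4).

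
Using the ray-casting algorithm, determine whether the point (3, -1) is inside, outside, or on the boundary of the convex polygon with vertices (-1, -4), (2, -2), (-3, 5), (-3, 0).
The point (3, -1) lies strictly outside the polygon

Cast a horizontal ray to the right from the query point and count how many polygon edges it crosses (each edge strictly once or zero times, handled with the usual half-open convention). 
Parity of crossings → even ⇒ outside.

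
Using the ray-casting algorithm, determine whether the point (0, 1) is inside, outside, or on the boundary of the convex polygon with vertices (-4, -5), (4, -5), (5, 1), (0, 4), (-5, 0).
The point (0, 1) lies strictly inside the polygon

Cast a horizontal ray to the right from the query point and count how many polygon edges it crosses (each edge strictly once or zero times, handled with the usual half-open convention). 
Parity of crossings → odd ⇒ inside.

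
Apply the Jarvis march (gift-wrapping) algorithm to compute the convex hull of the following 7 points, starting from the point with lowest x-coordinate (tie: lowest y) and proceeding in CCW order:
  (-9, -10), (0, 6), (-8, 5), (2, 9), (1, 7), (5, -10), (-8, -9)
Hull (CCW) = [(-9, -10), (5, -10), (2, 9), (-8, 5)]

Jarvis march: at each step, from the current hull vertex p, select the next vertex q as the point such that every other point lies strictly to the left of (or on) the directed line p → q. (Equivalently: for every other point r, the cross product (q − p) × (r − p) ≥ 0.)
Starting point (lowest x, tie lowest y): (-9, -10). Wrap until returning to start. Resulting hull: (-9, -10), (5, -10), (2, 9), (-8, 5).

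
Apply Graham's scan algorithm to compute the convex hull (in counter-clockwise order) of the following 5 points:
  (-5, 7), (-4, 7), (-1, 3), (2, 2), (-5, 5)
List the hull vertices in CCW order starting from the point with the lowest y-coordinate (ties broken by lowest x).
Hull (CCW) = [(2, 2), (-4, 7), (-5, 7), (-5, 5), (-1, 3)]

Graham scan procedure:
  1. Find the pivot p₀ = point with lowest y (tie → lowest x): (2, 2).
  2. Sort the remaining points by polar angle around p₀.
  3. Walk through sorted points, maintaining a stack; pop the top while the last three entries make a non-left turn (cross product ≤ 0).
  4. Final stack is the convex hull in CCW order: (2, 2), (-4, 7), (-5, 7), (-5, 5), (-1, 3).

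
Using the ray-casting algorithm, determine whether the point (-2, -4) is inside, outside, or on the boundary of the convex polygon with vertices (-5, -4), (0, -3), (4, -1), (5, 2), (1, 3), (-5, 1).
The point (-2, -4) lies strictly outside the polygon

Cast a horizontal ray to the right from the query point and count how many polygon edges it crosses (each edge strictly once or zero times, handled with the usual half-open convention). 
Parity of crossings → even ⇒ outside.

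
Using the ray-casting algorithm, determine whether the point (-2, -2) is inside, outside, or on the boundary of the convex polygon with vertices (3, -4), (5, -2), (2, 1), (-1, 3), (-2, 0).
The point (-2, -2) lies strictly outside the polygon

Cast a horizontal ray to the right from the query point and count how many polygon edges it crosses (each edge strictly once or zero times, handled with the usual half-open convention). 
Parity of crossings → even ⇒ outside.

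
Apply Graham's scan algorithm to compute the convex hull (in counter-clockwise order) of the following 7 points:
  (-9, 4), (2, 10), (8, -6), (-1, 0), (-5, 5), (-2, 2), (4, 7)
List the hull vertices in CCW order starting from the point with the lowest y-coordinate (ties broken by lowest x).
Hull (CCW) = [(8, -6), (4, 7), (2, 10), (-9, 4)]

Graham scan procedure:
  1. Find the pivot p₀ = point with lowest y (tie → lowest x): (8, -6).
  2. Sort the remaining points by polar angle around p₀.
  3. Walk through sorted points, maintaining a stack; pop the top while the last three entries make a non-left turn (cross product ≤ 0).
  4. Final stack is the convex hull in CCW order: (8, -6), (4, 7), (2, 10), (-9, 4).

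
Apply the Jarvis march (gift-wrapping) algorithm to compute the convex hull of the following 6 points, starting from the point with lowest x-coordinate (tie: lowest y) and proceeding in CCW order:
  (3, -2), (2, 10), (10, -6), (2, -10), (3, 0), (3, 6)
Hull (CCW) = [(2, -10), (10, -6), (2, 10)]

Jarvis march: at each step, from the current hull vertex p, select the next vertex q as the point such that every other point lies strictly to the left of (or on) the directed line p → q. (Equivalently: for every other point r, the cross product (q − p) × (r − p) ≥ 0.)
Starting point (lowest x, tie lowest y): (2, -10). Wrap until returning to start. Resulting hull: (2, -10), (10, -6), (2, 10).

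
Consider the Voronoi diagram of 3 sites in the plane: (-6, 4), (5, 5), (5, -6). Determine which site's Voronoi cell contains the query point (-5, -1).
Nearest site = (-6, 4)

The Voronoi cell of site s contains exactly those query points closer to s than to any other site. Compute squared distances from q = (-5, -1) to each site:
  (-6 − -5)² + (4 − -1)² = 26
  (5 − -5)² + (-6 − -1)² = 125
  (5 − -5)² + (5 − -1)² = 136
Minimum is attained by (-6, 4), so q lies in its Voronoi cell.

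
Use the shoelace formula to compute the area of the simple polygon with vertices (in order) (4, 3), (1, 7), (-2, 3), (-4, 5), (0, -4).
Area = 38

Shoelace formula: Area = (1/2) |Σ_i (x_i · y_{i+1} − x_{i+1} · y_i)| (indices mod n). Compute each cross term:
  (4)(7) − (1)(3) = 25
  (1)(3) − (-2)(7) = 17
  (-2)(5) − (-4)(3) = 2
  (-4)(-4) − (0)(5) = 16
  (0)(3) − (4)(-4) = 16
Sum = 76, so (signed) Area = 76/2 = 38, |Area| = 38.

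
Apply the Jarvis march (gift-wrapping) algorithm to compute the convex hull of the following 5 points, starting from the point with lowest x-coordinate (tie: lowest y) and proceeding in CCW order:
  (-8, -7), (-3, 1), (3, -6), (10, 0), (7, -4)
Hull (CCW) = [(-8, -7), (3, -6), (7, -4), (10, 0), (-3, 1)]

Jarvis march: at each step, from the current hull vertex p, select the next vertex q as the point such that every other point lies strictly to the left of (or on) the directed line p → q. (Equivalently: for every other point r, the cross product (q − p) × (r − p) ≥ 0.)
Starting point (lowest x, tie lowest y): (-8, -7). Wrap until returning to start. Resulting hull: (-8, -7), (3, -6), (7, -4), (10, 0), (-3, 1).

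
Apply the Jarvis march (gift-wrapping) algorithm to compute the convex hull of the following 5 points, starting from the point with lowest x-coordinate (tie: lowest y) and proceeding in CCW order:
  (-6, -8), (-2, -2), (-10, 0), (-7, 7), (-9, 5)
Hull (CCW) = [(-10, 0), (-6, -8), (-2, -2), (-7, 7), (-9, 5)]

Jarvis march: at each step, from the current hull vertex p, select the next vertex q as the point such that every other point lies strictly to the left of (or on) the directed line p → q. (Equivalently: for every other point r, the cross product (q − p) × (r − p) ≥ 0.)
Starting point (lowest x, tie lowest y): (-10, 0). Wrap until returning to start. Resulting hull: (-10, 0), (-6, -8), (-2, -2), (-7, 7), (-9, 5).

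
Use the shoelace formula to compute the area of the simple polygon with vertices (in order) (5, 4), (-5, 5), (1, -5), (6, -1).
Area = 123/2

Shoelace formula: Area = (1/2) |Σ_i (x_i · y_{i+1} − x_{i+1} · y_i)| (indices mod n). Compute each cross term:
  (5)(5) − (-5)(4) = 45
  (-5)(-5) − (1)(5) = 20
  (1)(-1) − (6)(-5) = 29
  (6)(4) − (5)(-1) = 29
Sum = 123, so (signed) Area = 123/2 = 123/2, |Area| = 123/2.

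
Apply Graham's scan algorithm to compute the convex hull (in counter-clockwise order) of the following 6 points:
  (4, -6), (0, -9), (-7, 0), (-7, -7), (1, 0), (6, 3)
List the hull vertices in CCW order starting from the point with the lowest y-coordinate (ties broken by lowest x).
Hull (CCW) = [(0, -9), (4, -6), (6, 3), (-7, 0), (-7, -7)]

Graham scan procedure:
  1. Find the pivot p₀ = point with lowest y (tie → lowest x): (0, -9).
  2. Sort the remaining points by polar angle around p₀.
  3. Walk through sorted points, maintaining a stack; pop the top while the last three entries make a non-left turn (cross product ≤ 0).
  4. Final stack is the convex hull in CCW order: (0, -9), (4, -6), (6, 3), (-7, 0), (-7, -7).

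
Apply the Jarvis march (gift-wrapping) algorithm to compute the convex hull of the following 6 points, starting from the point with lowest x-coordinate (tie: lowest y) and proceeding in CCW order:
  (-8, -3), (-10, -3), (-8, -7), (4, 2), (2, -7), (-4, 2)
Hull (CCW) = [(-10, -3), (-8, -7), (2, -7), (4, 2), (-4, 2)]

Jarvis march: at each step, from the current hull vertex p, select the next vertex q as the point such that every other point lies strictly to the left of (or on) the directed line p → q. (Equivalently: for every other point r, the cross product (q − p) × (r − p) ≥ 0.)
Starting point (lowest x, tie lowest y): (-10, -3). Wrap until returning to start. Resulting hull: (-10, -3), (-8, -7), (2, -7), (4, 2), (-4, 2).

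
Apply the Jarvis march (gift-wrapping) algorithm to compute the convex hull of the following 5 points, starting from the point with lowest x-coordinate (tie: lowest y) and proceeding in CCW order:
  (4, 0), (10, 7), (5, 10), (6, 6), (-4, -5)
Hull (CCW) = [(-4, -5), (4, 0), (10, 7), (5, 10)]

Jarvis march: at each step, from the current hull vertex p, select the next vertex q as the point such that every other point lies strictly to the left of (or on) the directed line p → q. (Equivalently: for every other point r, the cross product (q − p) × (r − p) ≥ 0.)
Starting point (lowest x, tie lowest y): (-4, -5). Wrap until returning to start. Resulting hull: (-4, -5), (4, 0), (10, 7), (5, 10).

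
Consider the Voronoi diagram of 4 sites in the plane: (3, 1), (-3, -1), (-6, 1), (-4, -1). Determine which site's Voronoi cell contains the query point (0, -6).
Nearest site = (-3, -1)

The Voronoi cell of site s contains exactly those query points closer to s than to any other site. Compute squared distances from q = (0, -6) to each site:
  (-3 − 0)² + (-1 − -6)² = 34
  (-4 − 0)² + (-1 − -6)² = 41
  (3 − 0)² + (1 − -6)² = 58
  (-6 − 0)² + (1 − -6)² = 85
Minimum is attained by (-3, -1), so q lies in its Voronoi cell.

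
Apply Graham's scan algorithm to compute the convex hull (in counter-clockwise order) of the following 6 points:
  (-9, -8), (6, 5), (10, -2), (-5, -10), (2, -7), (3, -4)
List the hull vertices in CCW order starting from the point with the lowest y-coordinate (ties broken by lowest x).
Hull (CCW) = [(-5, -10), (2, -7), (10, -2), (6, 5), (-9, -8)]

Graham scan procedure:
  1. Find the pivot p₀ = point with lowest y (tie → lowest x): (-5, -10).
  2. Sort the remaining points by polar angle around p₀.
  3. Walk through sorted points, maintaining a stack; pop the top while the last three entries make a non-left turn (cross product ≤ 0).
  4. Final stack is the convex hull in CCW order: (-5, -10), (2, -7), (10, -2), (6, 5), (-9, -8).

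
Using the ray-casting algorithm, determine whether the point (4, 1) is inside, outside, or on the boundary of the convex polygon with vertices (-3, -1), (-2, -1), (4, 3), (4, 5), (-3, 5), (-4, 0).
The point (4, 1) lies strictly outside the polygon

Cast a horizontal ray to the right from the query point and count how many polygon edges it crosses (each edge strictly once or zero times, handled with the usual half-open convention). 
Parity of crossings → even ⇒ outside.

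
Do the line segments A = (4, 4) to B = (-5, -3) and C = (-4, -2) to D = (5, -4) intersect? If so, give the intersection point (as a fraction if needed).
Yes; intersection at (-34/9, -166/81) (t = 70/81 on AB, s = 2/81 on CD)

Parametrize AB as A + t(B − A) = (4 + -9 t, 4 + -7 t) and CD as C + s(D − C) = (-4 + 9 s, -2 + -2 s). Solve the linear system for (t, s). Determinant = -81 ≠ 0, so a unique intersection of the containing lines exists. Solution: t = 70/81, s = 2/81 — both in [0, 1], so the segments cross. Intersection point: (-34/9, -166/81).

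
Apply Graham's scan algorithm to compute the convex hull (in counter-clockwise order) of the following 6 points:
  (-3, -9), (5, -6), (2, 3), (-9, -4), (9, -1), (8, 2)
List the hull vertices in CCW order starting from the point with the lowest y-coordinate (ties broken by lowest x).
Hull (CCW) = [(-3, -9), (5, -6), (9, -1), (8, 2), (2, 3), (-9, -4)]

Graham scan procedure:
  1. Find the pivot p₀ = point with lowest y (tie → lowest x): (-3, -9).
  2. Sort the remaining points by polar angle around p₀.
  3. Walk through sorted points, maintaining a stack; pop the top while the last three entries make a non-left turn (cross product ≤ 0).
  4. Final stack is the convex hull in CCW order: (-3, -9), (5, -6), (9, -1), (8, 2), (2, 3), (-9, -4).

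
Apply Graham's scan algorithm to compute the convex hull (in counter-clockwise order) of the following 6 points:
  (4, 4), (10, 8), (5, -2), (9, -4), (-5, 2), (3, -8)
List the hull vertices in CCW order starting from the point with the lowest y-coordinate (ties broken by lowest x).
Hull (CCW) = [(3, -8), (9, -4), (10, 8), (-5, 2)]

Graham scan procedure:
  1. Find the pivot p₀ = point with lowest y (tie → lowest x): (3, -8).
  2. Sort the remaining points by polar angle around p₀.
  3. Walk through sorted points, maintaining a stack; pop the top while the last three entries make a non-left turn (cross product ≤ 0).
  4. Final stack is the convex hull in CCW order: (3, -8), (9, -4), (10, 8), (-5, 2).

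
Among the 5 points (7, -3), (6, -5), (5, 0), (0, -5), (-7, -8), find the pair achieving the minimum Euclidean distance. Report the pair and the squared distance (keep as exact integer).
Pair = ((7, -3), (6, -5)); squared distance = 5

Compute all C(5, 2) = 10 pairwise squared distances (x_i − x_j)² + (y_i − y_j)². The minimum is 5, attained by the pair ((7, -3), (6, -5)).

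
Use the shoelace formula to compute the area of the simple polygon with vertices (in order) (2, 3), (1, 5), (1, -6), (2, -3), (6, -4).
Area = 41/2

Shoelace formula: Area = (1/2) |Σ_i (x_i · y_{i+1} − x_{i+1} · y_i)| (indices mod n). Compute each cross term:
  (2)(5) − (1)(3) = 7
  (1)(-6) − (1)(5) = -11
  (1)(-3) − (2)(-6) = 9
  (2)(-4) − (6)(-3) = 10
  (6)(3) − (2)(-4) = 26
Sum = 41, so (signed) Area = 41/2 = 41/2, |Area| = 41/2.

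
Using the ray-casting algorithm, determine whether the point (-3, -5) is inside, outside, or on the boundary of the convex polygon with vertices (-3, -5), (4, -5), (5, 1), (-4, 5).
The point (-3, -5) lies on the polygon boundary

Boundary check: the query satisfies the collinearity and bounding-box conditions for some polygon edge, so it lies exactly on the boundary.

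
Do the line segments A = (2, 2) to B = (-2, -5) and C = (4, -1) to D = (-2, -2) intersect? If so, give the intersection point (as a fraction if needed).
Yes; intersection at (-2/19, -32/19) (t = 10/19 on AB, s = 13/19 on CD)

Parametrize AB as A + t(B − A) = (2 + -4 t, 2 + -7 t) and CD as C + s(D − C) = (4 + -6 s, -1 + -1 s). Solve the linear system for (t, s). Determinant = 38 ≠ 0, so a unique intersection of the containing lines exists. Solution: t = 10/19, s = 13/19 — both in [0, 1], so the segments cross. Intersection point: (-2/19, -32/19).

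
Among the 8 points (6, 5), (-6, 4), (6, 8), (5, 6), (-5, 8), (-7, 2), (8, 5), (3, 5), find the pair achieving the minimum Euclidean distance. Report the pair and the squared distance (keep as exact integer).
Pair = ((6, 5), (5, 6)); squared distance = 2

Compute all C(8, 2) = 28 pairwise squared distances (x_i − x_j)² + (y_i − y_j)². The minimum is 2, attained by the pair ((6, 5), (5, 6)).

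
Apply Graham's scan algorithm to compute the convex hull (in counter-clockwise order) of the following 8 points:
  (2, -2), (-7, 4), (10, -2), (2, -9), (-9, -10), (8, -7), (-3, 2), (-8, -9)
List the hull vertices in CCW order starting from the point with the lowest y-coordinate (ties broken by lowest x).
Hull (CCW) = [(-9, -10), (2, -9), (8, -7), (10, -2), (-7, 4)]

Graham scan procedure:
  1. Find the pivot p₀ = point with lowest y (tie → lowest x): (-9, -10).
  2. Sort the remaining points by polar angle around p₀.
  3. Walk through sorted points, maintaining a stack; pop the top while the last three entries make a non-left turn (cross product ≤ 0).
  4. Final stack is the convex hull in CCW order: (-9, -10), (2, -9), (8, -7), (10, -2), (-7, 4).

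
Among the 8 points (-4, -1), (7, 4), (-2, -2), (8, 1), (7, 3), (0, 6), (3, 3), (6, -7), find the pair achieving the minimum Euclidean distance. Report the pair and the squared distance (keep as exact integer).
Pair = ((7, 4), (7, 3)); squared distance = 1

Compute all C(8, 2) = 28 pairwise squared distances (x_i − x_j)² + (y_i − y_j)². The minimum is 1, attained by the pair ((7, 4), (7, 3)).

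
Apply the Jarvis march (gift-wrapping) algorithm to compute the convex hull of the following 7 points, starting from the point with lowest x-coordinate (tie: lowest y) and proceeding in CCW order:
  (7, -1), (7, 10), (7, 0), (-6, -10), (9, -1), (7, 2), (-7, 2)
Hull (CCW) = [(-7, 2), (-6, -10), (9, -1), (7, 10)]

Jarvis march: at each step, from the current hull vertex p, select the next vertex q as the point such that every other point lies strictly to the left of (or on) the directed line p → q. (Equivalently: for every other point r, the cross product (q − p) × (r − p) ≥ 0.)
Starting point (lowest x, tie lowest y): (-7, 2). Wrap until returning to start. Resulting hull: (-7, 2), (-6, -10), (9, -1), (7, 10).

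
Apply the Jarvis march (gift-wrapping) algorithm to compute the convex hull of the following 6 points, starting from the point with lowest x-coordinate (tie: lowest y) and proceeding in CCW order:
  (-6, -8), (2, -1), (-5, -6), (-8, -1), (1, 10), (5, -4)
Hull (CCW) = [(-8, -1), (-6, -8), (5, -4), (1, 10)]

Jarvis march: at each step, from the current hull vertex p, select the next vertex q as the point such that every other point lies strictly to the left of (or on) the directed line p → q. (Equivalently: for every other point r, the cross product (q − p) × (r − p) ≥ 0.)
Starting point (lowest x, tie lowest y): (-8, -1). Wrap until returning to start. Resulting hull: (-8, -1), (-6, -8), (5, -4), (1, 10).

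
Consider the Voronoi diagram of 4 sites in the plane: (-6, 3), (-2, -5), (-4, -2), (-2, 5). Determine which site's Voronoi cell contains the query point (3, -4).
Nearest site = (-2, -5)

The Voronoi cell of site s contains exactly those query points closer to s than to any other site. Compute squared distances from q = (3, -4) to each site:
  (-2 − 3)² + (-5 − -4)² = 26
  (-4 − 3)² + (-2 − -4)² = 53
  (-2 − 3)² + (5 − -4)² = 106
  (-6 − 3)² + (3 − -4)² = 130
Minimum is attained by (-2, -5), so q lies in its Voronoi cell.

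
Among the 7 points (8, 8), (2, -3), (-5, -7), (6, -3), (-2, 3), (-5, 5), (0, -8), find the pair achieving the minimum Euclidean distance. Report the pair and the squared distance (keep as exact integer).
Pair = ((-2, 3), (-5, 5)); squared distance = 13

Compute all C(7, 2) = 21 pairwise squared distances (x_i − x_j)² + (y_i − y_j)². The minimum is 13, attained by the pair ((-2, 3), (-5, 5)).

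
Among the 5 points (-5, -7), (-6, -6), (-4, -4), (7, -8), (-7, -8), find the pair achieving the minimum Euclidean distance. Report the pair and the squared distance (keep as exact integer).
Pair = ((-5, -7), (-6, -6)); squared distance = 2

Compute all C(5, 2) = 10 pairwise squared distances (x_i − x_j)² + (y_i − y_j)². The minimum is 2, attained by the pair ((-5, -7), (-6, -6)).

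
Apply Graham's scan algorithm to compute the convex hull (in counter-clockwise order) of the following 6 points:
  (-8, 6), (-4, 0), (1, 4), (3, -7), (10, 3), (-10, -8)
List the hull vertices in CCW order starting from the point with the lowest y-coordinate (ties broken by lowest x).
Hull (CCW) = [(-10, -8), (3, -7), (10, 3), (-8, 6)]

Graham scan procedure:
  1. Find the pivot p₀ = point with lowest y (tie → lowest x): (-10, -8).
  2. Sort the remaining points by polar angle around p₀.
  3. Walk through sorted points, maintaining a stack; pop the top while the last three entries make a non-left turn (cross product ≤ 0).
  4. Final stack is the convex hull in CCW order: (-10, -8), (3, -7), (10, 3), (-8, 6).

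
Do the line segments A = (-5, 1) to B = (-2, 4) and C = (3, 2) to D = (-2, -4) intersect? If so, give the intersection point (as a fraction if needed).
No (intersection of containing lines falls outside at least one segment)

Parametrize and solve: t = 43/3, s = -7. At least one of these is outside [0, 1], so the segments do not intersect.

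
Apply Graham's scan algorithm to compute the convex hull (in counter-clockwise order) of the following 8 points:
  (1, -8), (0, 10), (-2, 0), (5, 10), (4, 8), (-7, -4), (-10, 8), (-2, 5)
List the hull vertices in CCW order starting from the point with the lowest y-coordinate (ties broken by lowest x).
Hull (CCW) = [(1, -8), (5, 10), (0, 10), (-10, 8), (-7, -4)]

Graham scan procedure:
  1. Find the pivot p₀ = point with lowest y (tie → lowest x): (1, -8).
  2. Sort the remaining points by polar angle around p₀.
  3. Walk through sorted points, maintaining a stack; pop the top while the last three entries make a non-left turn (cross product ≤ 0).
  4. Final stack is the convex hull in CCW order: (1, -8), (5, 10), (0, 10), (-10, 8), (-7, -4).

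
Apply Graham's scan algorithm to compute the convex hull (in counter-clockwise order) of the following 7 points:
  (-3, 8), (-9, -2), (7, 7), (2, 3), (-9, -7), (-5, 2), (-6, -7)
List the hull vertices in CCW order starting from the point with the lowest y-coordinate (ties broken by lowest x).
Hull (CCW) = [(-9, -7), (-6, -7), (7, 7), (-3, 8), (-9, -2)]

Graham scan procedure:
  1. Find the pivot p₀ = point with lowest y (tie → lowest x): (-9, -7).
  2. Sort the remaining points by polar angle around p₀.
  3. Walk through sorted points, maintaining a stack; pop the top while the last three entries make a non-left turn (cross product ≤ 0).
  4. Final stack is the convex hull in CCW order: (-9, -7), (-6, -7), (7, 7), (-3, 8), (-9, -2).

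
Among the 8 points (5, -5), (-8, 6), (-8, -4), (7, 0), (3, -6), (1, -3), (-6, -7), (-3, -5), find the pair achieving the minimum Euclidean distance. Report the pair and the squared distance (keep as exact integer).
Pair = ((5, -5), (3, -6)); squared distance = 5

Compute all C(8, 2) = 28 pairwise squared distances (x_i − x_j)² + (y_i − y_j)². The minimum is 5, attained by the pair ((5, -5), (3, -6)).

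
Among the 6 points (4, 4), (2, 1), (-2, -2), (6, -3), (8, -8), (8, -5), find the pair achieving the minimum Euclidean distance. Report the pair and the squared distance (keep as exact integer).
Pair = ((6, -3), (8, -5)); squared distance = 8

Compute all C(6, 2) = 15 pairwise squared distances (x_i − x_j)² + (y_i − y_j)². The minimum is 8, attained by the pair ((6, -3), (8, -5)).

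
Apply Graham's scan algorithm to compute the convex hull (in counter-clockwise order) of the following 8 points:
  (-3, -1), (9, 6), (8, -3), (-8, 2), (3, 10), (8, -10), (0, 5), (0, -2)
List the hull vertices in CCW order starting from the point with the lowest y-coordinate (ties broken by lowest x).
Hull (CCW) = [(8, -10), (9, 6), (3, 10), (-8, 2)]

Graham scan procedure:
  1. Find the pivot p₀ = point with lowest y (tie → lowest x): (8, -10).
  2. Sort the remaining points by polar angle around p₀.
  3. Walk through sorted points, maintaining a stack; pop the top while the last three entries make a non-left turn (cross product ≤ 0).
  4. Final stack is the convex hull in CCW order: (8, -10), (9, 6), (3, 10), (-8, 2).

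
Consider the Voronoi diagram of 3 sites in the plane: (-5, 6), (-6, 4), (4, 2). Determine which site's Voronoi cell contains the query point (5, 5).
Nearest site = (4, 2)

The Voronoi cell of site s contains exactly those query points closer to s than to any other site. Compute squared distances from q = (5, 5) to each site:
  (4 − 5)² + (2 − 5)² = 10
  (-5 − 5)² + (6 − 5)² = 101
  (-6 − 5)² + (4 − 5)² = 122
Minimum is attained by (4, 2), so q lies in its Voronoi cell.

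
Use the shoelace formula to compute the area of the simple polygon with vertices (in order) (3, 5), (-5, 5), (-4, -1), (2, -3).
Area = 49

Shoelace formula: Area = (1/2) |Σ_i (x_i · y_{i+1} − x_{i+1} · y_i)| (indices mod n). Compute each cross term:
  (3)(5) − (-5)(5) = 40
  (-5)(-1) − (-4)(5) = 25
  (-4)(-3) − (2)(-1) = 14
  (2)(5) − (3)(-3) = 19
Sum = 98, so (signed) Area = 98/2 = 49, |Area| = 49.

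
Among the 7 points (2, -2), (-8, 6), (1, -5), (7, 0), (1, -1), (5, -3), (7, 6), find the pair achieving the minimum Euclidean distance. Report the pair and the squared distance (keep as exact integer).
Pair = ((2, -2), (1, -1)); squared distance = 2

Compute all C(7, 2) = 21 pairwise squared distances (x_i − x_j)² + (y_i − y_j)². The minimum is 2, attained by the pair ((2, -2), (1, -1)).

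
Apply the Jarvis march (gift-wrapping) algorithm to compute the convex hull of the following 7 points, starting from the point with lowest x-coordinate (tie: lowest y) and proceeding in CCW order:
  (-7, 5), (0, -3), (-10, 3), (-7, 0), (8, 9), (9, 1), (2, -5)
Hull (CCW) = [(-10, 3), (-7, 0), (2, -5), (9, 1), (8, 9), (-7, 5)]

Jarvis march: at each step, from the current hull vertex p, select the next vertex q as the point such that every other point lies strictly to the left of (or on) the directed line p → q. (Equivalently: for every other point r, the cross product (q − p) × (r − p) ≥ 0.)
Starting point (lowest x, tie lowest y): (-10, 3). Wrap until returning to start. Resulting hull: (-10, 3), (-7, 0), (2, -5), (9, 1), (8, 9), (-7, 5).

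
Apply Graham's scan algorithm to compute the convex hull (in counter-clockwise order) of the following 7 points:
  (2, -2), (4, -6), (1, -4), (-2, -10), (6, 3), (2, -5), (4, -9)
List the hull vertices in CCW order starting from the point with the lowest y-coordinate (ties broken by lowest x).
Hull (CCW) = [(-2, -10), (4, -9), (6, 3), (2, -2)]

Graham scan procedure:
  1. Find the pivot p₀ = point with lowest y (tie → lowest x): (-2, -10).
  2. Sort the remaining points by polar angle around p₀.
  3. Walk through sorted points, maintaining a stack; pop the top while the last three entries make a non-left turn (cross product ≤ 0).
  4. Final stack is the convex hull in CCW order: (-2, -10), (4, -9), (6, 3), (2, -2).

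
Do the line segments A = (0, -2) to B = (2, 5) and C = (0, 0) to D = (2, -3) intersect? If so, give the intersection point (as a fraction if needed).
Yes; intersection at (2/5, -3/5) (t = 1/5 on AB, s = 1/5 on CD)

Parametrize AB as A + t(B − A) = (0 + 2 t, -2 + 7 t) and CD as C + s(D − C) = (0 + 2 s, 0 + -3 s). Solve the linear system for (t, s). Determinant = 20 ≠ 0, so a unique intersection of the containing lines exists. Solution: t = 1/5, s = 1/5 — both in [0, 1], so the segments cross. Intersection point: (2/5, -3/5).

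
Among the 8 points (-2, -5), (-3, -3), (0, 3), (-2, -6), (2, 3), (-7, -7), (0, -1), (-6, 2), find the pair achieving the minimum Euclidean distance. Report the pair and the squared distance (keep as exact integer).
Pair = ((-2, -5), (-2, -6)); squared distance = 1

Compute all C(8, 2) = 28 pairwise squared distances (x_i − x_j)² + (y_i − y_j)². The minimum is 1, attained by the pair ((-2, -5), (-2, -6)).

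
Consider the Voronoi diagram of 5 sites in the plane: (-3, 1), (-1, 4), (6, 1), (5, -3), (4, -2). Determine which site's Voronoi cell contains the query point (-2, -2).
Nearest site = (-3, 1)

The Voronoi cell of site s contains exactly those query points closer to s than to any other site. Compute squared distances from q = (-2, -2) to each site:
  (-3 − -2)² + (1 − -2)² = 10
  (4 − -2)² + (-2 − -2)² = 36
  (-1 − -2)² + (4 − -2)² = 37
  (5 − -2)² + (-3 − -2)² = 50
  (6 − -2)² + (1 − -2)² = 73
Minimum is attained by (-3, 1), so q lies in its Voronoi cell.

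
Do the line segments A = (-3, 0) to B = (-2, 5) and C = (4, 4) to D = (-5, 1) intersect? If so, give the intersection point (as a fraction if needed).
Yes; intersection at (-37/14, 25/14) (t = 5/14 on AB, s = 31/42 on CD)

Parametrize AB as A + t(B − A) = (-3 + 1 t, 0 + 5 t) and CD as C + s(D − C) = (4 + -9 s, 4 + -3 s). Solve the linear system for (t, s). Determinant = -42 ≠ 0, so a unique intersection of the containing lines exists. Solution: t = 5/14, s = 31/42 — both in [0, 1], so the segments cross. Intersection point: (-37/14, 25/14).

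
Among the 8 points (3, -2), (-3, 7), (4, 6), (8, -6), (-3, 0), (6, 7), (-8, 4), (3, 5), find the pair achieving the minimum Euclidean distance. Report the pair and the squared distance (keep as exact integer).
Pair = ((4, 6), (3, 5)); squared distance = 2

Compute all C(8, 2) = 28 pairwise squared distances (x_i − x_j)² + (y_i − y_j)². The minimum is 2, attained by the pair ((4, 6), (3, 5)).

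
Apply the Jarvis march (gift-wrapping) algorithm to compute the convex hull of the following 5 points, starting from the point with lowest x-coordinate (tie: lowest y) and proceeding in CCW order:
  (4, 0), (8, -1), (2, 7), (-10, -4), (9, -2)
Hull (CCW) = [(-10, -4), (9, -2), (2, 7)]

Jarvis march: at each step, from the current hull vertex p, select the next vertex q as the point such that every other point lies strictly to the left of (or on) the directed line p → q. (Equivalently: for every other point r, the cross product (q − p) × (r − p) ≥ 0.)
Starting point (lowest x, tie lowest y): (-10, -4). Wrap until returning to start. Resulting hull: (-10, -4), (9, -2), (2, 7).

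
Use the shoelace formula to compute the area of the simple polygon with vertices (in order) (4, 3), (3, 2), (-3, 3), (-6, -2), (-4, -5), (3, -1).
Area = 46

Shoelace formula: Area = (1/2) |Σ_i (x_i · y_{i+1} − x_{i+1} · y_i)| (indices mod n). Compute each cross term:
  (4)(2) − (3)(3) = -1
  (3)(3) − (-3)(2) = 15
  (-3)(-2) − (-6)(3) = 24
  (-6)(-5) − (-4)(-2) = 22
  (-4)(-1) − (3)(-5) = 19
  (3)(3) − (4)(-1) = 13
Sum = 92, so (signed) Area = 92/2 = 46, |Area| = 46.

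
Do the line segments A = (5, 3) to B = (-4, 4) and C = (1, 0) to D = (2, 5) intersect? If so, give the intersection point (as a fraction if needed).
Yes; intersection at (77/46, 155/46) (t = 17/46 on AB, s = 31/46 on CD)

Parametrize AB as A + t(B − A) = (5 + -9 t, 3 + 1 t) and CD as C + s(D − C) = (1 + 1 s, 0 + 5 s). Solve the linear system for (t, s). Determinant = 46 ≠ 0, so a unique intersection of the containing lines exists. Solution: t = 17/46, s = 31/46 — both in [0, 1], so the segments cross. Intersection point: (77/46, 155/46).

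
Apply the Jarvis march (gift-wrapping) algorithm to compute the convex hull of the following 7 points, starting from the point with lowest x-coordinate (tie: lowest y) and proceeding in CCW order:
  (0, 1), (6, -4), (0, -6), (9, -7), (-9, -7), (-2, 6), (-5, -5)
Hull (CCW) = [(-9, -7), (9, -7), (-2, 6)]

Jarvis march: at each step, from the current hull vertex p, select the next vertex q as the point such that every other point lies strictly to the left of (or on) the directed line p → q. (Equivalently: for every other point r, the cross product (q − p) × (r − p) ≥ 0.)
Starting point (lowest x, tie lowest y): (-9, -7). Wrap until returning to start. Resulting hull: (-9, -7), (9, -7), (-2, 6).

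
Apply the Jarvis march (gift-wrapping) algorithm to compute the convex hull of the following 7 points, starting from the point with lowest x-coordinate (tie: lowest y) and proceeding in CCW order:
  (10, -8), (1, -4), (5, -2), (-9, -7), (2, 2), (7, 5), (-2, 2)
Hull (CCW) = [(-9, -7), (10, -8), (7, 5), (-2, 2)]

Jarvis march: at each step, from the current hull vertex p, select the next vertex q as the point such that every other point lies strictly to the left of (or on) the directed line p → q. (Equivalently: for every other point r, the cross product (q − p) × (r − p) ≥ 0.)
Starting point (lowest x, tie lowest y): (-9, -7). Wrap until returning to start. Resulting hull: (-9, -7), (10, -8), (7, 5), (-2, 2).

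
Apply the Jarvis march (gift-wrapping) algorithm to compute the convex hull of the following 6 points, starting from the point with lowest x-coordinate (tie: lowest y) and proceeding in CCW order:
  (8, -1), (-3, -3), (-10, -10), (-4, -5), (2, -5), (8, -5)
Hull (CCW) = [(-10, -10), (8, -5), (8, -1), (-3, -3)]

Jarvis march: at each step, from the current hull vertex p, select the next vertex q as the point such that every other point lies strictly to the left of (or on) the directed line p → q. (Equivalently: for every other point r, the cross product (q − p) × (r − p) ≥ 0.)
Starting point (lowest x, tie lowest y): (-10, -10). Wrap until returning to start. Resulting hull: (-10, -10), (8, -5), (8, -1), (-3, -3).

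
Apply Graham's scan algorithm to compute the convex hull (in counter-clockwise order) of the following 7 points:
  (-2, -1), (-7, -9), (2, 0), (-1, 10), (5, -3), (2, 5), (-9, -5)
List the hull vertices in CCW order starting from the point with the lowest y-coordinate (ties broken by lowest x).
Hull (CCW) = [(-7, -9), (5, -3), (2, 5), (-1, 10), (-9, -5)]

Graham scan procedure:
  1. Find the pivot p₀ = point with lowest y (tie → lowest x): (-7, -9).
  2. Sort the remaining points by polar angle around p₀.
  3. Walk through sorted points, maintaining a stack; pop the top while the last three entries make a non-left turn (cross product ≤ 0).
  4. Final stack is the convex hull in CCW order: (-7, -9), (5, -3), (2, 5), (-1, 10), (-9, -5).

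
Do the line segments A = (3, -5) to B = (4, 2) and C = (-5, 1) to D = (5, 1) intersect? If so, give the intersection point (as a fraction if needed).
Yes; intersection at (27/7, 1) (t = 6/7 on AB, s = 31/35 on CD)

Parametrize AB as A + t(B − A) = (3 + 1 t, -5 + 7 t) and CD as C + s(D − C) = (-5 + 10 s, 1 + 0 s). Solve the linear system for (t, s). Determinant = 70 ≠ 0, so a unique intersection of the containing lines exists. Solution: t = 6/7, s = 31/35 — both in [0, 1], so the segments cross. Intersection point: (27/7, 1).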